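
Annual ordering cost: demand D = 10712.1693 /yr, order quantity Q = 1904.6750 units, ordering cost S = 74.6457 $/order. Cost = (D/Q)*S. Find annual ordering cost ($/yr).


Number of orders = D/Q = 5.6241
Cost = 5.6241 * 74.6457 = 419.8183

419.8183 $/yr


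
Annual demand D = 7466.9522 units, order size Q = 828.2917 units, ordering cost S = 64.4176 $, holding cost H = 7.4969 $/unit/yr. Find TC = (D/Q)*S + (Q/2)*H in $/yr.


Ordering cost = D*S/Q = 580.7171
Holding cost = Q*H/2 = 3104.8100
TC = 580.7171 + 3104.8100 = 3685.5271

3685.5271 $/yr


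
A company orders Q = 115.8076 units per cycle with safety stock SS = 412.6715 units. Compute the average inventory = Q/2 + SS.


Q/2 = 57.9038
Avg = 57.9038 + 412.6715 = 470.5753

470.5753 units


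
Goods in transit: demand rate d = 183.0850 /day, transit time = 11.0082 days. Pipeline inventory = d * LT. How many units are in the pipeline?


Pipeline = 183.0850 * 11.0082 = 2015.4363

2015.4363 units


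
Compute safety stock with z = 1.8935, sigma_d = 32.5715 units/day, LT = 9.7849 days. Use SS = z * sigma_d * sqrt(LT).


sqrt(LT) = sqrt(9.7849) = 3.1281
SS = 1.8935 * 32.5715 * 3.1281 = 192.9218

192.9218 units


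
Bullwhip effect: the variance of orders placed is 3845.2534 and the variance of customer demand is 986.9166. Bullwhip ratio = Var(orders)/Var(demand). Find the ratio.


BW = 3845.2534 / 986.9166 = 3.8962

3.8962


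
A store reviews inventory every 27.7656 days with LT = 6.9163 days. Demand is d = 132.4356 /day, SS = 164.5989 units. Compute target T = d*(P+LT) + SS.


P + LT = 34.6819
d*(P+LT) = 132.4356 * 34.6819 = 4593.1182
T = 4593.1182 + 164.5989 = 4757.7171

4757.7171 units


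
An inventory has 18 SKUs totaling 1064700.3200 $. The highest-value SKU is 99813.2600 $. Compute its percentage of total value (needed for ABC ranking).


Top item = 99813.2600
Total = 1064700.3200
Percentage = 99813.2600 / 1064700.3200 * 100 = 9.3748

9.3748%


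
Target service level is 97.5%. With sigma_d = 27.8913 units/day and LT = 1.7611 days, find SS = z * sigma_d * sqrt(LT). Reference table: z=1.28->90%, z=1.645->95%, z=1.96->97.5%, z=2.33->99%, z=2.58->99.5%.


From the table, SL = 97.5% corresponds to z = 1.96
sqrt(LT) = sqrt(1.7611) = 1.3271
SS = 1.96 * 27.8913 * 1.3271 = 72.5466

72.5466 units


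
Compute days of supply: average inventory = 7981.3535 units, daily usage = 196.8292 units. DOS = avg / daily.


DOS = 7981.3535 / 196.8292 = 40.5496

40.5496 days


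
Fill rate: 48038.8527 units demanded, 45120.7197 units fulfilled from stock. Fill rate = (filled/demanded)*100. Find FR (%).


FR = 45120.7197 / 48038.8527 * 100 = 93.9255

93.9255%


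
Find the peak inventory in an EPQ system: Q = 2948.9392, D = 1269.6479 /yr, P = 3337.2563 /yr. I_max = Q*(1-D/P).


D/P = 0.3804
1 - D/P = 0.6196
I_max = 2948.9392 * 0.6196 = 1827.0252

1827.0252 units


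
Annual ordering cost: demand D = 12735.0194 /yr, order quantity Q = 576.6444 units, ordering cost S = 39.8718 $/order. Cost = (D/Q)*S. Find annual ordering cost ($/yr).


Number of orders = D/Q = 22.0847
Cost = 22.0847 * 39.8718 = 880.5568

880.5568 $/yr


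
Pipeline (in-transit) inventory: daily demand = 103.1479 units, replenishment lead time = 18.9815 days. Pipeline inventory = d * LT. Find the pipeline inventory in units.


Pipeline = 103.1479 * 18.9815 = 1957.9019

1957.9019 units


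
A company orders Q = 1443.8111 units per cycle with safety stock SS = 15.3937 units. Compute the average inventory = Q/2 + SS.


Q/2 = 721.9055
Avg = 721.9055 + 15.3937 = 737.2992

737.2992 units


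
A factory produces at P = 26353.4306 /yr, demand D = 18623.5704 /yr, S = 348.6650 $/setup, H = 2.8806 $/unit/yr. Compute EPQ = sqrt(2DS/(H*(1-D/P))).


1 - D/P = 1 - 0.7067 = 0.2933
H*(1-D/P) = 0.8449
2DS = 12986774.3470
EPQ = sqrt(15370353.5349) = 3920.5042

3920.5042 units


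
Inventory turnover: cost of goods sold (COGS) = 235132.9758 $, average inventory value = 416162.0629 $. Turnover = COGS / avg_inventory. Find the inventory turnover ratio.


Turnover = 235132.9758 / 416162.0629 = 0.5650

0.5650


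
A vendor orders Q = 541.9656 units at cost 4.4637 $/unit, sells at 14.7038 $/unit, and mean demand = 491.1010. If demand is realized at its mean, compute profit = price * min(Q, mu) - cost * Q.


Sales at mu = min(541.9656, 491.1010) = 491.1010
Revenue = 14.7038 * 491.1010 = 7221.0509
Total cost = 4.4637 * 541.9656 = 2419.1718
Profit = 7221.0509 - 2419.1718 = 4801.8790

4801.8790 $


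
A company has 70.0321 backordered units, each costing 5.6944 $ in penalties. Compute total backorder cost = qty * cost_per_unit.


Total = 70.0321 * 5.6944 = 398.7908

398.7908 $


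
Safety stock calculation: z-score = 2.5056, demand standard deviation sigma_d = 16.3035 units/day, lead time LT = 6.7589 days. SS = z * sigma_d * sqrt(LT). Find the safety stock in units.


sqrt(LT) = sqrt(6.7589) = 2.5998
SS = 2.5056 * 16.3035 * 2.5998 = 106.2015

106.2015 units


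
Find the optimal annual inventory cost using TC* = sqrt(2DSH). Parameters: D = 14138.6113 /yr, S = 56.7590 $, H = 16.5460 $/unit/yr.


2*D*S*H = 26556112.8760
TC* = sqrt(26556112.8760) = 5153.2624

5153.2624 $/yr


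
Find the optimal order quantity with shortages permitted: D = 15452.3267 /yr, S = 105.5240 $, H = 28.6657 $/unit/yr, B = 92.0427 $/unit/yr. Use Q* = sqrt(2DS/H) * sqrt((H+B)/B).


sqrt(2DS/H) = 337.2922
sqrt((H+B)/B) = 1.1452
Q* = 337.2922 * 1.1452 = 386.2606

386.2606 units


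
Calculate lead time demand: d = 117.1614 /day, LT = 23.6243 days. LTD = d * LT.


LTD = 117.1614 * 23.6243 = 2767.8561

2767.8561 units


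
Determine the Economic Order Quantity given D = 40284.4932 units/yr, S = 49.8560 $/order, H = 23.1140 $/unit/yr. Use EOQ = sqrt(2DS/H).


2*D*S = 2 * 40284.4932 * 49.8560 = 4016847.3860
2*D*S/H = 173784.1735
EOQ = sqrt(173784.1735) = 416.8743

416.8743 units


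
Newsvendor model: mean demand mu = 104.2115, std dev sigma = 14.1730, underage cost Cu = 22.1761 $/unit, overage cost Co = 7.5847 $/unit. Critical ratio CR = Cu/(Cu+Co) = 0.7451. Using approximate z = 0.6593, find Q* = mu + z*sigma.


CR = Cu/(Cu+Co) = 22.1761/(22.1761+7.5847) = 0.7451
z = 0.6593
Q* = 104.2115 + 0.6593 * 14.1730 = 113.5558

113.5558 units


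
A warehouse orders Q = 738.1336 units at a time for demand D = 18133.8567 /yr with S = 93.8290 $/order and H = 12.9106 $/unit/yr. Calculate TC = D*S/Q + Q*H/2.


Ordering cost = D*S/Q = 2305.1134
Holding cost = Q*H/2 = 4764.8738
TC = 2305.1134 + 4764.8738 = 7069.9872

7069.9872 $/yr


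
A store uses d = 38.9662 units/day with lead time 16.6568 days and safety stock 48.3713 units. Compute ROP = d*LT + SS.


d*LT = 38.9662 * 16.6568 = 649.0522
ROP = 649.0522 + 48.3713 = 697.4235

697.4235 units


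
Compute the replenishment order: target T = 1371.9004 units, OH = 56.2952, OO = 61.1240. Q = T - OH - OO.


Inventory position = OH + OO = 56.2952 + 61.1240 = 117.4192
Q = 1371.9004 - 117.4192 = 1254.4812

1254.4812 units


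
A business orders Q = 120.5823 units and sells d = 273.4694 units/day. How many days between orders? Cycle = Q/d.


Cycle = 120.5823 / 273.4694 = 0.4409

0.4409 days


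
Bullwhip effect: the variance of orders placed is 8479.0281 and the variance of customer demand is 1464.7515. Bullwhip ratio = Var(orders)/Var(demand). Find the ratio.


BW = 8479.0281 / 1464.7515 = 5.7887

5.7887


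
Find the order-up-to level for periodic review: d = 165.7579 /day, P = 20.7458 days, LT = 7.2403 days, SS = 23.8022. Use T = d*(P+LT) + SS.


P + LT = 27.9861
d*(P+LT) = 165.7579 * 27.9861 = 4638.9172
T = 4638.9172 + 23.8022 = 4662.7194

4662.7194 units


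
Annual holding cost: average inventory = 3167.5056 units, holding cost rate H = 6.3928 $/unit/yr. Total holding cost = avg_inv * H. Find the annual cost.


Cost = 3167.5056 * 6.3928 = 20249.2298

20249.2298 $/yr


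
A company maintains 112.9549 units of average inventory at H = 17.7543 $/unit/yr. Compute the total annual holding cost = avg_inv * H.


Cost = 112.9549 * 17.7543 = 2005.4352

2005.4352 $/yr


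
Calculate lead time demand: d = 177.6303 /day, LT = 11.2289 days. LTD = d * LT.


LTD = 177.6303 * 11.2289 = 1994.5929

1994.5929 units


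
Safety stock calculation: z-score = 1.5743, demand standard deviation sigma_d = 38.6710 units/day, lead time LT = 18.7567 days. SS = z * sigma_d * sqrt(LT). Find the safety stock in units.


sqrt(LT) = sqrt(18.7567) = 4.3309
SS = 1.5743 * 38.6710 * 4.3309 = 263.6642

263.6642 units


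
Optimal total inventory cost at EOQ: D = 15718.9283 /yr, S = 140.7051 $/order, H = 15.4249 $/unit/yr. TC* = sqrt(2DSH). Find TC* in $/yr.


2*D*S*H = 68231532.3752
TC* = sqrt(68231532.3752) = 8260.2380

8260.2380 $/yr


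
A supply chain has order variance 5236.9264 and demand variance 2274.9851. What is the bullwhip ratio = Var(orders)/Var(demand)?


BW = 5236.9264 / 2274.9851 = 2.3020

2.3020


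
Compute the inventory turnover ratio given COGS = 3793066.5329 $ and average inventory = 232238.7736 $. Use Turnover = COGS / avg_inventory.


Turnover = 3793066.5329 / 232238.7736 = 16.3326

16.3326


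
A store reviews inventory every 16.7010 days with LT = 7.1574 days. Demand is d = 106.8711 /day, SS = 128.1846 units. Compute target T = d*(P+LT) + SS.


P + LT = 23.8584
d*(P+LT) = 106.8711 * 23.8584 = 2549.7735
T = 2549.7735 + 128.1846 = 2677.9581

2677.9581 units


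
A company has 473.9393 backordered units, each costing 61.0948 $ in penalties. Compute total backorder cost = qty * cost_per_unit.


Total = 473.9393 * 61.0948 = 28955.2267

28955.2267 $


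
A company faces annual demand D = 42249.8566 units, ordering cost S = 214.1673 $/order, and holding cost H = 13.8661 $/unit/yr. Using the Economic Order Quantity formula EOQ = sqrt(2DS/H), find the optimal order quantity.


2*D*S = 2 * 42249.8566 * 214.1673 = 18097075.4268
2*D*S/H = 1305130.8895
EOQ = sqrt(1305130.8895) = 1142.4233

1142.4233 units


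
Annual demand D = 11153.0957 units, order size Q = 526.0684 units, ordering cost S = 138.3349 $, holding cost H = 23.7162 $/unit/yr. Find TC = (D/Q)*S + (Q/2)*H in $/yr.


Ordering cost = D*S/Q = 2932.8171
Holding cost = Q*H/2 = 6238.1717
TC = 2932.8171 + 6238.1717 = 9170.9888

9170.9888 $/yr


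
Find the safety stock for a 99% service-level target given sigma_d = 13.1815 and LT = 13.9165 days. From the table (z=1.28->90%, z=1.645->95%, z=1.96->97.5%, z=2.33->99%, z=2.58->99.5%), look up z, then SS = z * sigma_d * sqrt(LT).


From the table, SL = 99% corresponds to z = 2.33
sqrt(LT) = sqrt(13.9165) = 3.7305
SS = 2.33 * 13.1815 * 3.7305 = 114.5739

114.5739 units


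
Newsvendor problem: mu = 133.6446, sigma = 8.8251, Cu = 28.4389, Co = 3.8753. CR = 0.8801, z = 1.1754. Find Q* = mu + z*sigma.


CR = Cu/(Cu+Co) = 28.4389/(28.4389+3.8753) = 0.8801
z = 1.1754
Q* = 133.6446 + 1.1754 * 8.8251 = 144.0176

144.0176 units


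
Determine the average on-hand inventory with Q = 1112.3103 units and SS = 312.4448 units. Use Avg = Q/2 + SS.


Q/2 = 556.1552
Avg = 556.1552 + 312.4448 = 868.6000

868.6000 units


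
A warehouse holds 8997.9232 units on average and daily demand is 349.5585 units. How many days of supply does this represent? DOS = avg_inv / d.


DOS = 8997.9232 / 349.5585 = 25.7408

25.7408 days


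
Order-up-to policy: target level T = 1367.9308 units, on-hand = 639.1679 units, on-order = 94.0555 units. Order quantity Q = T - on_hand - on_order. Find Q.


Inventory position = OH + OO = 639.1679 + 94.0555 = 733.2234
Q = 1367.9308 - 733.2234 = 634.7074

634.7074 units


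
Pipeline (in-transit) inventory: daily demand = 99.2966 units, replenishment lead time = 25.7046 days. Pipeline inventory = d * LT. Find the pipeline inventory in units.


Pipeline = 99.2966 * 25.7046 = 2552.3794

2552.3794 units


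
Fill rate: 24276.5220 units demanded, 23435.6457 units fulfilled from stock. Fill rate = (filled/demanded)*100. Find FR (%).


FR = 23435.6457 / 24276.5220 * 100 = 96.5363

96.5363%


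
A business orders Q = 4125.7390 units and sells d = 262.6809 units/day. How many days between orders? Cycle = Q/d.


Cycle = 4125.7390 / 262.6809 = 15.7063

15.7063 days


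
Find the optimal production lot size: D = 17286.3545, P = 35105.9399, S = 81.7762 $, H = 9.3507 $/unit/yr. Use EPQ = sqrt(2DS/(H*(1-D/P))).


1 - D/P = 1 - 0.4924 = 0.5076
H*(1-D/P) = 4.7464
2DS = 2827224.7657
EPQ = sqrt(595661.0772) = 771.7908

771.7908 units


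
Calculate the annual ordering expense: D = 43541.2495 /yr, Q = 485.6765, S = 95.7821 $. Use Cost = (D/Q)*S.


Number of orders = D/Q = 89.6507
Cost = 89.6507 * 95.7821 = 8586.9345

8586.9345 $/yr


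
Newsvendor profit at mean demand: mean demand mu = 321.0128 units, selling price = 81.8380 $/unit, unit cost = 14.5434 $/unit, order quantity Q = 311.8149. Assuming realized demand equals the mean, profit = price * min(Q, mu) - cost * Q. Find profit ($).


Sales at mu = min(311.8149, 321.0128) = 311.8149
Revenue = 81.8380 * 311.8149 = 25518.3078
Total cost = 14.5434 * 311.8149 = 4534.8488
Profit = 25518.3078 - 4534.8488 = 20983.4590

20983.4590 $


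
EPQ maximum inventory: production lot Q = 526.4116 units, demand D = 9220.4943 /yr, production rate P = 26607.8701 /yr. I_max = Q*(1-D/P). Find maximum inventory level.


D/P = 0.3465
1 - D/P = 0.6535
I_max = 526.4116 * 0.6535 = 343.9928

343.9928 units


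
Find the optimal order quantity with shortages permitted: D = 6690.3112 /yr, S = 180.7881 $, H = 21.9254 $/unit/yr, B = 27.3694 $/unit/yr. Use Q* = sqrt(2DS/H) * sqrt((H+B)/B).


sqrt(2DS/H) = 332.1615
sqrt((H+B)/B) = 1.3420
Q* = 332.1615 * 1.3420 = 445.7766

445.7766 units


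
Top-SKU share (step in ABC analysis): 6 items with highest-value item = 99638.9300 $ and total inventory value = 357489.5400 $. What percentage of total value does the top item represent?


Top item = 99638.9300
Total = 357489.5400
Percentage = 99638.9300 / 357489.5400 * 100 = 27.8718

27.8718%


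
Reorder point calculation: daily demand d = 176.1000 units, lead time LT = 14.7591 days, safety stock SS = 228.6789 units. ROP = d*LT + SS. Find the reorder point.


d*LT = 176.1000 * 14.7591 = 2599.0775
ROP = 2599.0775 + 228.6789 = 2827.7564

2827.7564 units


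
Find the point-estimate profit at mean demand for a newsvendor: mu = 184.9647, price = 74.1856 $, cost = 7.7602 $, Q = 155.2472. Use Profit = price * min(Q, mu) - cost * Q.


Sales at mu = min(155.2472, 184.9647) = 155.2472
Revenue = 74.1856 * 155.2472 = 11517.1067
Total cost = 7.7602 * 155.2472 = 1204.7493
Profit = 11517.1067 - 1204.7493 = 10312.3574

10312.3574 $


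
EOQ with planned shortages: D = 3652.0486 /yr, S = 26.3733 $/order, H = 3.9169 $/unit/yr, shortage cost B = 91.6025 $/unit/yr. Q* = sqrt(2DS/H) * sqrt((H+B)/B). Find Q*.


sqrt(2DS/H) = 221.7656
sqrt((H+B)/B) = 1.0212
Q* = 221.7656 * 1.0212 = 226.4573

226.4573 units


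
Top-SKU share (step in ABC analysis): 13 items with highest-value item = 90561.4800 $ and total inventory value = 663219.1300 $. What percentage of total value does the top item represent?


Top item = 90561.4800
Total = 663219.1300
Percentage = 90561.4800 / 663219.1300 * 100 = 13.6548

13.6548%


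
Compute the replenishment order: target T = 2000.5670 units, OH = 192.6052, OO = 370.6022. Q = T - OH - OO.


Inventory position = OH + OO = 192.6052 + 370.6022 = 563.2074
Q = 2000.5670 - 563.2074 = 1437.3596

1437.3596 units


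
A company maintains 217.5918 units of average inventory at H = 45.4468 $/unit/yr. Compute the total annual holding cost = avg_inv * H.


Cost = 217.5918 * 45.4468 = 9888.8510

9888.8510 $/yr


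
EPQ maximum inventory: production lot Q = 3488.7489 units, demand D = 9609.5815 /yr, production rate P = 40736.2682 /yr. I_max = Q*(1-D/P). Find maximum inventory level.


D/P = 0.2359
1 - D/P = 0.7641
I_max = 3488.7489 * 0.7641 = 2665.7620

2665.7620 units


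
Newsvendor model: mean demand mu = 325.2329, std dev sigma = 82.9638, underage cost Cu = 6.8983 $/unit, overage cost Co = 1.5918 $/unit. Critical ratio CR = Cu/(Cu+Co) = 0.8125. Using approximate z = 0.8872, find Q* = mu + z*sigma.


CR = Cu/(Cu+Co) = 6.8983/(6.8983+1.5918) = 0.8125
z = 0.8872
Q* = 325.2329 + 0.8872 * 82.9638 = 398.8384

398.8384 units


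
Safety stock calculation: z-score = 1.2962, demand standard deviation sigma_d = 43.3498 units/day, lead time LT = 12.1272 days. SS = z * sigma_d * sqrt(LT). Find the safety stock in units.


sqrt(LT) = sqrt(12.1272) = 3.4824
SS = 1.2962 * 43.3498 * 3.4824 = 195.6768

195.6768 units


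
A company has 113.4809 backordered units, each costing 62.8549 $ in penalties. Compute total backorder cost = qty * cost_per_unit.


Total = 113.4809 * 62.8549 = 7132.8306

7132.8306 $


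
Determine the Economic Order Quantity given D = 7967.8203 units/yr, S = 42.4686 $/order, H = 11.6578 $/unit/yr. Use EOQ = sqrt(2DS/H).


2*D*S = 2 * 7967.8203 * 42.4686 = 676764.3464
2*D*S/H = 58052.4924
EOQ = sqrt(58052.4924) = 240.9408

240.9408 units


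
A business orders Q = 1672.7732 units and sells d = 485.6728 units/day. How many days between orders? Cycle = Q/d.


Cycle = 1672.7732 / 485.6728 = 3.4442

3.4442 days


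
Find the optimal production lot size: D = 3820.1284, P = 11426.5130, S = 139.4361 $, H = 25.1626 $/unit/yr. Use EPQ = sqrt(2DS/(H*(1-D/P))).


1 - D/P = 1 - 0.3343 = 0.6657
H*(1-D/P) = 16.7502
2DS = 1065327.6112
EPQ = sqrt(63600.8774) = 252.1921

252.1921 units


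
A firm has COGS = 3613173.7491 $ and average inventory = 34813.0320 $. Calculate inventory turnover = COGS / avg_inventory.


Turnover = 3613173.7491 / 34813.0320 = 103.7880

103.7880


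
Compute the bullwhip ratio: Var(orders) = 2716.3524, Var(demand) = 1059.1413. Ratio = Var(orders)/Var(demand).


BW = 2716.3524 / 1059.1413 = 2.5647

2.5647


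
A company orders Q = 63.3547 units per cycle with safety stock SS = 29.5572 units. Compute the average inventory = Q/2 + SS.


Q/2 = 31.6774
Avg = 31.6774 + 29.5572 = 61.2345

61.2345 units


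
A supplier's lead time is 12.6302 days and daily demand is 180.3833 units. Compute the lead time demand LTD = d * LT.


LTD = 180.3833 * 12.6302 = 2278.2772

2278.2772 units


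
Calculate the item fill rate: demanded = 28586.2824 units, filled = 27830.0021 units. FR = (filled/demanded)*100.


FR = 27830.0021 / 28586.2824 * 100 = 97.3544

97.3544%


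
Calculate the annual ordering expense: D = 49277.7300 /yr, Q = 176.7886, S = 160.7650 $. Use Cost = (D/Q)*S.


Number of orders = D/Q = 278.7382
Cost = 278.7382 * 160.7650 = 44811.3411

44811.3411 $/yr


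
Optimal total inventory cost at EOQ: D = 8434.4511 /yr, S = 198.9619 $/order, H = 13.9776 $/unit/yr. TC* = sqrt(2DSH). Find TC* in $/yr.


2*D*S*H = 46912583.2349
TC* = sqrt(46912583.2349) = 6849.2761

6849.2761 $/yr


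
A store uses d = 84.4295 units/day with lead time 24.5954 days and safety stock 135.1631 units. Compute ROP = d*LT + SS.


d*LT = 84.4295 * 24.5954 = 2076.5773
ROP = 2076.5773 + 135.1631 = 2211.7404

2211.7404 units


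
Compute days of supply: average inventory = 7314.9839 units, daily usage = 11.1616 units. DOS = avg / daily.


DOS = 7314.9839 / 11.1616 = 655.3705

655.3705 days


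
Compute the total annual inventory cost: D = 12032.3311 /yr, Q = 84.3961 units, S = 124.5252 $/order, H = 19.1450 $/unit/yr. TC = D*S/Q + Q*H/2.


Ordering cost = D*S/Q = 17753.5270
Holding cost = Q*H/2 = 807.8817
TC = 17753.5270 + 807.8817 = 18561.4086

18561.4086 $/yr


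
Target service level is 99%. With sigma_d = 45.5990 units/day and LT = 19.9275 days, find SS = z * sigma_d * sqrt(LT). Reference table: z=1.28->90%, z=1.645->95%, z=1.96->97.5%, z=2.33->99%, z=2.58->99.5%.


From the table, SL = 99% corresponds to z = 2.33
sqrt(LT) = sqrt(19.9275) = 4.4640
SS = 2.33 * 45.5990 * 4.4640 = 474.2831

474.2831 units


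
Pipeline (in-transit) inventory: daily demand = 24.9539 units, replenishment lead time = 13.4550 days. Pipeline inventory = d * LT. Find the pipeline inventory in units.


Pipeline = 24.9539 * 13.4550 = 335.7547

335.7547 units


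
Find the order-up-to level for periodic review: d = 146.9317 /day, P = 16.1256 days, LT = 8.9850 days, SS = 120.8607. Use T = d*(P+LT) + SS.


P + LT = 25.1106
d*(P+LT) = 146.9317 * 25.1106 = 3689.5431
T = 3689.5431 + 120.8607 = 3810.4038

3810.4038 units


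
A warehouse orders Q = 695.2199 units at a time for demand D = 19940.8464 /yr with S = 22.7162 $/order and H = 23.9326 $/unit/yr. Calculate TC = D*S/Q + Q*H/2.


Ordering cost = D*S/Q = 651.5640
Holding cost = Q*H/2 = 8319.2099
TC = 651.5640 + 8319.2099 = 8970.7739

8970.7739 $/yr


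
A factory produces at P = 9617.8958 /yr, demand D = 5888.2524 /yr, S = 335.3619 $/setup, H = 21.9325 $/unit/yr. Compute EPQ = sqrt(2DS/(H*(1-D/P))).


1 - D/P = 1 - 0.6122 = 0.3878
H*(1-D/P) = 8.5050
2DS = 3949391.0251
EPQ = sqrt(464359.9488) = 681.4396

681.4396 units


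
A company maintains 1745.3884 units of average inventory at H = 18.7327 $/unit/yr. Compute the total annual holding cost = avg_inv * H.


Cost = 1745.3884 * 18.7327 = 32695.8373

32695.8373 $/yr


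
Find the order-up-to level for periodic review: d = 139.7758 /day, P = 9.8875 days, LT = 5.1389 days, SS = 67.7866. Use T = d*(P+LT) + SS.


P + LT = 15.0264
d*(P+LT) = 139.7758 * 15.0264 = 2100.3271
T = 2100.3271 + 67.7866 = 2168.1137

2168.1137 units


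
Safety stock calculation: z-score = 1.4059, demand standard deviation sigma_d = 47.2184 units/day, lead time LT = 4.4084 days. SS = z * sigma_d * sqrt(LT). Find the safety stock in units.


sqrt(LT) = sqrt(4.4084) = 2.0996
SS = 1.4059 * 47.2184 * 2.0996 = 139.3818

139.3818 units


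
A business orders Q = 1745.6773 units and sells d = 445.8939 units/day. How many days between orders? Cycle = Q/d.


Cycle = 1745.6773 / 445.8939 = 3.9150

3.9150 days


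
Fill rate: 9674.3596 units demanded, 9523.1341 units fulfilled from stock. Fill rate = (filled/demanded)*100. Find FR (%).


FR = 9523.1341 / 9674.3596 * 100 = 98.4368

98.4368%


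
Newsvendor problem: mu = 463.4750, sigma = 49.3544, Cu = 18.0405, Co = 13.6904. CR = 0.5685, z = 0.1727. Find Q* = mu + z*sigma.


CR = Cu/(Cu+Co) = 18.0405/(18.0405+13.6904) = 0.5685
z = 0.1727
Q* = 463.4750 + 0.1727 * 49.3544 = 471.9985

471.9985 units


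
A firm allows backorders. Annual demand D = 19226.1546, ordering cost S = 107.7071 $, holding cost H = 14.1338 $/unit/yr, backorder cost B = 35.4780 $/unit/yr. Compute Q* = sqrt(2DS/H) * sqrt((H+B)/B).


sqrt(2DS/H) = 541.3198
sqrt((H+B)/B) = 1.1825
Q* = 541.3198 * 1.1825 = 640.1280

640.1280 units


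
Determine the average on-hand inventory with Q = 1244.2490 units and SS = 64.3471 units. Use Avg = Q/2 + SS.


Q/2 = 622.1245
Avg = 622.1245 + 64.3471 = 686.4716

686.4716 units


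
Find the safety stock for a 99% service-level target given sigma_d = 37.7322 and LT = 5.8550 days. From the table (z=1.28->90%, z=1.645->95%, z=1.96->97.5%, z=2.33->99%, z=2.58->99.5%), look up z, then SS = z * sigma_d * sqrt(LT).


From the table, SL = 99% corresponds to z = 2.33
sqrt(LT) = sqrt(5.8550) = 2.4197
SS = 2.33 * 37.7322 * 2.4197 = 212.7314

212.7314 units


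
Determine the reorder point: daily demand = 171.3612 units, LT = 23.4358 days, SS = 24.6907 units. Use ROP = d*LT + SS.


d*LT = 171.3612 * 23.4358 = 4015.9868
ROP = 4015.9868 + 24.6907 = 4040.6775

4040.6775 units


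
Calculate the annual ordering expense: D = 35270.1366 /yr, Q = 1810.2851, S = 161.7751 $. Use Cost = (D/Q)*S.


Number of orders = D/Q = 19.4832
Cost = 19.4832 * 161.7751 = 3151.8957

3151.8957 $/yr


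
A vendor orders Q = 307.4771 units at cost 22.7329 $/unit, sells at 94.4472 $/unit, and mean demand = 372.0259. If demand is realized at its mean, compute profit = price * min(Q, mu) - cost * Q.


Sales at mu = min(307.4771, 372.0259) = 307.4771
Revenue = 94.4472 * 307.4771 = 29040.3512
Total cost = 22.7329 * 307.4771 = 6989.8462
Profit = 29040.3512 - 6989.8462 = 22050.5050

22050.5050 $


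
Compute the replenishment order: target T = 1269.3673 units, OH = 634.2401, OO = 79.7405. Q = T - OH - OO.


Inventory position = OH + OO = 634.2401 + 79.7405 = 713.9806
Q = 1269.3673 - 713.9806 = 555.3867

555.3867 units


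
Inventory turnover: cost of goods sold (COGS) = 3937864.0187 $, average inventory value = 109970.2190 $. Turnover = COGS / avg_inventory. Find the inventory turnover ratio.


Turnover = 3937864.0187 / 109970.2190 = 35.8085

35.8085


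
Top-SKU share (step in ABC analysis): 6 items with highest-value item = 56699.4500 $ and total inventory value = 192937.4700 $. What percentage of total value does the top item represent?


Top item = 56699.4500
Total = 192937.4700
Percentage = 56699.4500 / 192937.4700 * 100 = 29.3875

29.3875%


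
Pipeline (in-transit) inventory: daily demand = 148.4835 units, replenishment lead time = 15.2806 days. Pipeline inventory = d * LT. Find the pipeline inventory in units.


Pipeline = 148.4835 * 15.2806 = 2268.9170

2268.9170 units


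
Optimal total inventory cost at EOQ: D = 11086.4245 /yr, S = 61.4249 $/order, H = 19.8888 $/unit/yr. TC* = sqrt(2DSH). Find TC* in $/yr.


2*D*S*H = 27087850.1392
TC* = sqrt(27087850.1392) = 5204.5989

5204.5989 $/yr


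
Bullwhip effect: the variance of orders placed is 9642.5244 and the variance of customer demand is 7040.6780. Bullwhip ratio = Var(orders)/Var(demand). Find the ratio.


BW = 9642.5244 / 7040.6780 = 1.3695

1.3695


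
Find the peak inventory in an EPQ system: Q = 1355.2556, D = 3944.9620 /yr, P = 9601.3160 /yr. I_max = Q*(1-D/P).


D/P = 0.4109
1 - D/P = 0.5891
I_max = 1355.2556 * 0.5891 = 798.4120

798.4120 units


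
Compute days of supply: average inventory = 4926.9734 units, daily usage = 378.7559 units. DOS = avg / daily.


DOS = 4926.9734 / 378.7559 = 13.0083

13.0083 days


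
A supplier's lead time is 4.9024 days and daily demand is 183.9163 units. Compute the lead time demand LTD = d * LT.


LTD = 183.9163 * 4.9024 = 901.6313

901.6313 units


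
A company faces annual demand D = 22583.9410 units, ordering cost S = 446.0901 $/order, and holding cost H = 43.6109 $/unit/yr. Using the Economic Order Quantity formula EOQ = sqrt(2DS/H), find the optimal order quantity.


2*D*S = 2 * 22583.9410 * 446.0901 = 20148944.9982
2*D*S/H = 462016.2619
EOQ = sqrt(462016.2619) = 679.7178

679.7178 units


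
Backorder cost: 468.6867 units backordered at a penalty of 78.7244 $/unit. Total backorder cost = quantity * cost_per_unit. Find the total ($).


Total = 468.6867 * 78.7244 = 36897.0792

36897.0792 $


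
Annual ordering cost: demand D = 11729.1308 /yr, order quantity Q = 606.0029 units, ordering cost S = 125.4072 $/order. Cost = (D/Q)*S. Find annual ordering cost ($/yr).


Number of orders = D/Q = 19.3549
Cost = 19.3549 * 125.4072 = 2427.2449

2427.2449 $/yr


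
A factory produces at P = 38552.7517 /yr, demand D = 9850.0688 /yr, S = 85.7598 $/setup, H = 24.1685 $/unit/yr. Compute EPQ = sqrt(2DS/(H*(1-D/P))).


1 - D/P = 1 - 0.2555 = 0.7445
H*(1-D/P) = 17.9935
2DS = 1689479.8605
EPQ = sqrt(93893.6474) = 306.4207

306.4207 units


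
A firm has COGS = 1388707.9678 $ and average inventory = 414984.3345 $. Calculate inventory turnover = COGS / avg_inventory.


Turnover = 1388707.9678 / 414984.3345 = 3.3464

3.3464


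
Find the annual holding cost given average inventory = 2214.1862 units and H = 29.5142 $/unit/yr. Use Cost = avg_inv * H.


Cost = 2214.1862 * 29.5142 = 65349.9343

65349.9343 $/yr


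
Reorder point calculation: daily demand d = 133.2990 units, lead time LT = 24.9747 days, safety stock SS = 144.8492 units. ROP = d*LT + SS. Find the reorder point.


d*LT = 133.2990 * 24.9747 = 3329.1025
ROP = 3329.1025 + 144.8492 = 3473.9517

3473.9517 units


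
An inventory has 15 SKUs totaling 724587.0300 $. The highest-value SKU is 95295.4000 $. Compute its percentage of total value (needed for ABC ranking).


Top item = 95295.4000
Total = 724587.0300
Percentage = 95295.4000 / 724587.0300 * 100 = 13.1517

13.1517%


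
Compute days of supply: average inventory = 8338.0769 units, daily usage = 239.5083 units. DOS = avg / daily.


DOS = 8338.0769 / 239.5083 = 34.8133

34.8133 days


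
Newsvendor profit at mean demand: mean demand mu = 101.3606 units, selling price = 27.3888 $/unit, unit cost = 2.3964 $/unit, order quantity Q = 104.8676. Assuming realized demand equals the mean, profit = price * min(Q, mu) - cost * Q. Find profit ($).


Sales at mu = min(104.8676, 101.3606) = 101.3606
Revenue = 27.3888 * 101.3606 = 2776.1452
Total cost = 2.3964 * 104.8676 = 251.3047
Profit = 2776.1452 - 251.3047 = 2524.8405

2524.8405 $


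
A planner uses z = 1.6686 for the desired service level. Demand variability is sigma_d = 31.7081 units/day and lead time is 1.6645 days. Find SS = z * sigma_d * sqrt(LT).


sqrt(LT) = sqrt(1.6645) = 1.2902
SS = 1.6686 * 31.7081 * 1.2902 = 68.2597

68.2597 units


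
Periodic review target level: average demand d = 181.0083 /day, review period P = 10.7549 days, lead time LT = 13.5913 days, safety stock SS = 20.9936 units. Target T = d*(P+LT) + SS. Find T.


P + LT = 24.3462
d*(P+LT) = 181.0083 * 24.3462 = 4406.8643
T = 4406.8643 + 20.9936 = 4427.8579

4427.8579 units


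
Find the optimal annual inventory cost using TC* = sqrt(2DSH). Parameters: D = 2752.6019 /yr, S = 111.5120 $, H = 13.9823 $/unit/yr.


2*D*S*H = 8583682.0418
TC* = sqrt(8583682.0418) = 2929.7921

2929.7921 $/yr


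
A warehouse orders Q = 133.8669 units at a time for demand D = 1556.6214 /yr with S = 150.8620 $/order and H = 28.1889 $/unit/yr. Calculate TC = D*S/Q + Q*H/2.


Ordering cost = D*S/Q = 1754.2426
Holding cost = Q*H/2 = 1886.7803
TC = 1754.2426 + 1886.7803 = 3641.0229

3641.0229 $/yr


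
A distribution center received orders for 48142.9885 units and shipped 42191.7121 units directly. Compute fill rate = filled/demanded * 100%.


FR = 42191.7121 / 48142.9885 * 100 = 87.6383

87.6383%


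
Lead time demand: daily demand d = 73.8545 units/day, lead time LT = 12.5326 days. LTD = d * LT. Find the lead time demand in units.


LTD = 73.8545 * 12.5326 = 925.5889

925.5889 units


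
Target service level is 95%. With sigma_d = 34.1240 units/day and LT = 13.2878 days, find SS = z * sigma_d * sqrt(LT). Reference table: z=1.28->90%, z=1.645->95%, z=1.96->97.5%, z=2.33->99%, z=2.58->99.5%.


From the table, SL = 95% corresponds to z = 1.645
sqrt(LT) = sqrt(13.2878) = 3.6452
SS = 1.645 * 34.1240 * 3.6452 = 204.6220

204.6220 units


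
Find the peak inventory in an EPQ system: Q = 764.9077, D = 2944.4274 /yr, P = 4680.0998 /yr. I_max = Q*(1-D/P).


D/P = 0.6291
1 - D/P = 0.3709
I_max = 764.9077 * 0.3709 = 283.6754

283.6754 units


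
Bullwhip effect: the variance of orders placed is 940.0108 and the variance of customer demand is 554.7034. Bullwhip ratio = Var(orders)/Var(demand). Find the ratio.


BW = 940.0108 / 554.7034 = 1.6946

1.6946


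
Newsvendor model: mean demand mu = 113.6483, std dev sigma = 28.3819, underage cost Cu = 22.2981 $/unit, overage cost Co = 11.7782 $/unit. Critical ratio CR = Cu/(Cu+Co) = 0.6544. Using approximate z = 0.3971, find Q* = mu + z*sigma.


CR = Cu/(Cu+Co) = 22.2981/(22.2981+11.7782) = 0.6544
z = 0.3971
Q* = 113.6483 + 0.3971 * 28.3819 = 124.9188

124.9188 units


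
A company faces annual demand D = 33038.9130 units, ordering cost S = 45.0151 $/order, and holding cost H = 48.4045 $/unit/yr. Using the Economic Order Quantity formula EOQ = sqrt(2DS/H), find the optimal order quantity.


2*D*S = 2 * 33038.9130 * 45.0151 = 2974499.9452
2*D*S/H = 61450.8970
EOQ = sqrt(61450.8970) = 247.8929

247.8929 units


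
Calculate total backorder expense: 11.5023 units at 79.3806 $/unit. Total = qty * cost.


Total = 11.5023 * 79.3806 = 913.0595

913.0595 $


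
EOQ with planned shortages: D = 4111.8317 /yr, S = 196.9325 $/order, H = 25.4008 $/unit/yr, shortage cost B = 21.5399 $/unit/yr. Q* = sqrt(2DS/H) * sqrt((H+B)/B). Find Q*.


sqrt(2DS/H) = 252.5037
sqrt((H+B)/B) = 1.4762
Q* = 252.5037 * 1.4762 = 372.7525

372.7525 units


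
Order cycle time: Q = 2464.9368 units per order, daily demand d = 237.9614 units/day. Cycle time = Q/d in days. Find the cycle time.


Cycle = 2464.9368 / 237.9614 = 10.3586

10.3586 days


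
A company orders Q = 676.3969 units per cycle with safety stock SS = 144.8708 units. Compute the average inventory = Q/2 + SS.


Q/2 = 338.1984
Avg = 338.1984 + 144.8708 = 483.0693

483.0693 units


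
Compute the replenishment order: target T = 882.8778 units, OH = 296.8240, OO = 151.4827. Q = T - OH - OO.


Inventory position = OH + OO = 296.8240 + 151.4827 = 448.3067
Q = 882.8778 - 448.3067 = 434.5711

434.5711 units


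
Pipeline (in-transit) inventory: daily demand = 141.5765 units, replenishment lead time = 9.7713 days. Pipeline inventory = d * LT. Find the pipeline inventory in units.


Pipeline = 141.5765 * 9.7713 = 1383.3865

1383.3865 units


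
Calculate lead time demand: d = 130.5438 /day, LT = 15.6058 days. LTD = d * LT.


LTD = 130.5438 * 15.6058 = 2037.2404

2037.2404 units


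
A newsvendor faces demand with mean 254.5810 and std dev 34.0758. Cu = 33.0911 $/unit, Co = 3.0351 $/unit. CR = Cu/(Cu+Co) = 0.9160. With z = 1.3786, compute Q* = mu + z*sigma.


CR = Cu/(Cu+Co) = 33.0911/(33.0911+3.0351) = 0.9160
z = 1.3786
Q* = 254.5810 + 1.3786 * 34.0758 = 301.5579

301.5579 units


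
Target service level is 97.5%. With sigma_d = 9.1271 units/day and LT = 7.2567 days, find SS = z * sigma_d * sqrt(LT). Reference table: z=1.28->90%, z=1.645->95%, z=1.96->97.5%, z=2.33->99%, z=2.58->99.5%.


From the table, SL = 97.5% corresponds to z = 1.96
sqrt(LT) = sqrt(7.2567) = 2.6938
SS = 1.96 * 9.1271 * 2.6938 = 48.1902

48.1902 units


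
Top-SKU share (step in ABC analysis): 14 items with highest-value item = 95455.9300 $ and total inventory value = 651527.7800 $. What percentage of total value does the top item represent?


Top item = 95455.9300
Total = 651527.7800
Percentage = 95455.9300 / 651527.7800 * 100 = 14.6511

14.6511%


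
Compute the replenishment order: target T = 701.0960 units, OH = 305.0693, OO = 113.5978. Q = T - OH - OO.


Inventory position = OH + OO = 305.0693 + 113.5978 = 418.6671
Q = 701.0960 - 418.6671 = 282.4289

282.4289 units


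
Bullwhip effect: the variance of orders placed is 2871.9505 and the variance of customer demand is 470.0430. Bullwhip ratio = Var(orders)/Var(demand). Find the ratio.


BW = 2871.9505 / 470.0430 = 6.1100

6.1100


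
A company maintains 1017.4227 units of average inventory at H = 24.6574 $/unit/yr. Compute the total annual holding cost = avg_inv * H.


Cost = 1017.4227 * 24.6574 = 25086.9985

25086.9985 $/yr


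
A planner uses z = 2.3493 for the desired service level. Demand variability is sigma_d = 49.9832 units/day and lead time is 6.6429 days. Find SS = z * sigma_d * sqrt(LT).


sqrt(LT) = sqrt(6.6429) = 2.5774
SS = 2.3493 * 49.9832 * 2.5774 = 302.6505

302.6505 units


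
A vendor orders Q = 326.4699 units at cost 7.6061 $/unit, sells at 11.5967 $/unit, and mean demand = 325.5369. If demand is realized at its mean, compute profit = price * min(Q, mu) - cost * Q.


Sales at mu = min(326.4699, 325.5369) = 325.5369
Revenue = 11.5967 * 325.5369 = 3775.1538
Total cost = 7.6061 * 326.4699 = 2483.1627
Profit = 3775.1538 - 2483.1627 = 1291.9911

1291.9911 $


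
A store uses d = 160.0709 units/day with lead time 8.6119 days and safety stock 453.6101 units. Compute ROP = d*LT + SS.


d*LT = 160.0709 * 8.6119 = 1378.5146
ROP = 1378.5146 + 453.6101 = 1832.1247

1832.1247 units


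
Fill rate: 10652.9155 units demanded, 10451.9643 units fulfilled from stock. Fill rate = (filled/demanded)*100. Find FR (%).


FR = 10451.9643 / 10652.9155 * 100 = 98.1137

98.1137%


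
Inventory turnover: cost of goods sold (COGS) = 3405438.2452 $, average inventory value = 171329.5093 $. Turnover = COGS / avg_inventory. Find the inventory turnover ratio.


Turnover = 3405438.2452 / 171329.5093 = 19.8765

19.8765


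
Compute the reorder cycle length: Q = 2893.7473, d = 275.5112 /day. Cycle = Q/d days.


Cycle = 2893.7473 / 275.5112 = 10.5032

10.5032 days


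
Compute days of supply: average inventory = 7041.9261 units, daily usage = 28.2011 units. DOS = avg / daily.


DOS = 7041.9261 / 28.2011 = 249.7040

249.7040 days


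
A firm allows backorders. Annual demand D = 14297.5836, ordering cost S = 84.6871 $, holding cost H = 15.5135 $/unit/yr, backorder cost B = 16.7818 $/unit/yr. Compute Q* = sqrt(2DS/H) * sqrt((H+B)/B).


sqrt(2DS/H) = 395.0937
sqrt((H+B)/B) = 1.3872
Q* = 395.0937 * 1.3872 = 548.0882

548.0882 units


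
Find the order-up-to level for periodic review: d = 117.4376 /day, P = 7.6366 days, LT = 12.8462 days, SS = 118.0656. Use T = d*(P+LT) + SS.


P + LT = 20.4828
d*(P+LT) = 117.4376 * 20.4828 = 2405.4509
T = 2405.4509 + 118.0656 = 2523.5165

2523.5165 units


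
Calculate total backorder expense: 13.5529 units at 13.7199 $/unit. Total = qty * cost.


Total = 13.5529 * 13.7199 = 185.9444

185.9444 $


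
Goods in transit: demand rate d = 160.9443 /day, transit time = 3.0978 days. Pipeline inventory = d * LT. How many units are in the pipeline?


Pipeline = 160.9443 * 3.0978 = 498.5733

498.5733 units


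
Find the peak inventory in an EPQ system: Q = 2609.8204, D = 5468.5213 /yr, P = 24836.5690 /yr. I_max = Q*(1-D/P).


D/P = 0.2202
1 - D/P = 0.7798
I_max = 2609.8204 * 0.7798 = 2035.1896

2035.1896 units


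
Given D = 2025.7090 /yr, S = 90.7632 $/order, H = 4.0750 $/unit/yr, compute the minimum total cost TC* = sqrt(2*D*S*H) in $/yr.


2*D*S*H = 1498457.6235
TC* = sqrt(1498457.6235) = 1224.1150

1224.1150 $/yr


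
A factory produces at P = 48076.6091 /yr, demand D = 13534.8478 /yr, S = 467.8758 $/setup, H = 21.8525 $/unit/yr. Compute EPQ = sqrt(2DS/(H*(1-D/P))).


1 - D/P = 1 - 0.2815 = 0.7185
H*(1-D/P) = 15.7004
2DS = 12665255.4846
EPQ = sqrt(806681.6465) = 898.1546

898.1546 units


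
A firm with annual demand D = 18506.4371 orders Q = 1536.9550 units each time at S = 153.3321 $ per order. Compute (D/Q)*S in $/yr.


Number of orders = D/Q = 12.0410
Cost = 12.0410 * 153.3321 = 1846.2680

1846.2680 $/yr


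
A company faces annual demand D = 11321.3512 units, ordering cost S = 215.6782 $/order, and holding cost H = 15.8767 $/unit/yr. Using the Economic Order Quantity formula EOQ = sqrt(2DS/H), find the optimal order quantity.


2*D*S = 2 * 11321.3512 * 215.6782 = 4883537.2968
2*D*S/H = 307591.4577
EOQ = sqrt(307591.4577) = 554.6093

554.6093 units


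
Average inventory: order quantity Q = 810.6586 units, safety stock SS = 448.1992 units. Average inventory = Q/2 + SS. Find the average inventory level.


Q/2 = 405.3293
Avg = 405.3293 + 448.1992 = 853.5285

853.5285 units


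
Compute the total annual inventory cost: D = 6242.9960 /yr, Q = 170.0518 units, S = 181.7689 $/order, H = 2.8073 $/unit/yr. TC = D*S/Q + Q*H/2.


Ordering cost = D*S/Q = 6673.1579
Holding cost = Q*H/2 = 238.6932
TC = 6673.1579 + 238.6932 = 6911.8511

6911.8511 $/yr


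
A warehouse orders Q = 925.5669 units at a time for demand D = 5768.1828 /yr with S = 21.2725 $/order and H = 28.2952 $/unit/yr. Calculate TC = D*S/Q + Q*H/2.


Ordering cost = D*S/Q = 132.5714
Holding cost = Q*H/2 = 13094.5503
TC = 132.5714 + 13094.5503 = 13227.1216

13227.1216 $/yr


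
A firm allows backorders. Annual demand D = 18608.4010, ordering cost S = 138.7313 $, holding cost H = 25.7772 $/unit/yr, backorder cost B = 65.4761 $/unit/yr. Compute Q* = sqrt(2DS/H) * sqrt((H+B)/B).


sqrt(2DS/H) = 447.5472
sqrt((H+B)/B) = 1.1805
Q* = 447.5472 * 1.1805 = 528.3501

528.3501 units
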